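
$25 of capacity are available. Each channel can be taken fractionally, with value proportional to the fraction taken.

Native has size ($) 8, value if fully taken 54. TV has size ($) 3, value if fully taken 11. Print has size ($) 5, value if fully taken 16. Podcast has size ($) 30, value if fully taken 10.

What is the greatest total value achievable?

Sort by value density: Native 54/8≈6.75, TV 11/3≈3.67, Print 16/5≈3.2, Podcast 10/30≈0.333.
Take all of Native (8 $, value 54) → 17 $ left.
All 3 $ of TV fit (value 11) → 14 remain.
Take all of Print (5 $, value 16) → 9 $ left.
Only 9 $ remain; take 9/30 of Podcast for value 10×9/30 = 3.
Total value = 84.

84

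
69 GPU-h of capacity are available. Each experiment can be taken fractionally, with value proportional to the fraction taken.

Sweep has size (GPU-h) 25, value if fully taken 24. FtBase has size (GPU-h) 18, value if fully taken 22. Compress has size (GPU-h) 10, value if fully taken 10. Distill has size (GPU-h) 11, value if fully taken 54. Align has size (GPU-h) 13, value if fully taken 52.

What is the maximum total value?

Best value per unit of size first: Distill 54/11≈4.91, Align 52/13≈4, FtBase 22/18≈1.22, Compress 10/10≈1, Sweep 24/25≈0.96.
Distill: take in full, 11 GPU-h for value 54 → 58 left.
All 13 GPU-h of Align fit (value 52) → 45 remain.
Take all of FtBase (18 GPU-h, value 22) → 27 GPU-h left.
All 10 GPU-h of Compress fit (value 10) → 17 remain.
Only 17 GPU-h remain; take 17/25 of Sweep for value 24×17/25 = 16.32.
Total value = 154.32.

154.32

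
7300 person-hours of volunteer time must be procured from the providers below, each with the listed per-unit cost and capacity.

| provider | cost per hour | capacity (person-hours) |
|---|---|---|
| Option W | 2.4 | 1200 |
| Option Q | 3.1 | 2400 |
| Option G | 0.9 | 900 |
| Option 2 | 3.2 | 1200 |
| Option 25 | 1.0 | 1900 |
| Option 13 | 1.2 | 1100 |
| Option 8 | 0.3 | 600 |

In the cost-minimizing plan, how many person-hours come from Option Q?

1600

Use providers in increasing cost order.
Option 8 (0.3): use full 600 — 6700 person-hours to go.
Option G at 0.9: take all 900 person-hours — 5800 still needed.
Option 25 at 1.0: take all 1900 person-hours — 3900 still needed.
Take 1100 from Option 13 at 1.2 — need 2800 more.
Take 1200 from Option W at 2.4 — need 1600 more.
Option Q (3.1): take the remaining 1600 — done.
Option 2: unused.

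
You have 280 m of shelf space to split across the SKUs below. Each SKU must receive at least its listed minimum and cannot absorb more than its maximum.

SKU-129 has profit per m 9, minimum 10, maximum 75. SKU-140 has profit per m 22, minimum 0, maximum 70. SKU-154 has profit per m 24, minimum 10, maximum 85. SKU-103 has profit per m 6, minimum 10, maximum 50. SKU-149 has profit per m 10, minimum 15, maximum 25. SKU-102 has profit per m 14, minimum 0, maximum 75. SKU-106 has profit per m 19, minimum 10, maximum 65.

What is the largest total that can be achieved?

5465

Meeting every minimum uses 10+0+10+10+15+0+10 = 55 m, leaving 225.
Order the SKUs by profit per m: SKU-154 24 > SKU-140 22 > SKU-106 19 > SKU-102 14 > SKU-149 10 > SKU-129 9 > SKU-103 6.
Give SKU-154 75 more to hit its cap of 85 → 150 left.
SKU-140 takes 70 more to reach its cap of 70 → 80 left.
Give SKU-106 55 more to hit its cap of 65 → 25 left.
Only 25 left; SKU-102 takes them to reach 25.
Total = 9×10 + 22×70 + 24×85 + 6×10 + 10×15 + 14×25 + 19×65 = 5465.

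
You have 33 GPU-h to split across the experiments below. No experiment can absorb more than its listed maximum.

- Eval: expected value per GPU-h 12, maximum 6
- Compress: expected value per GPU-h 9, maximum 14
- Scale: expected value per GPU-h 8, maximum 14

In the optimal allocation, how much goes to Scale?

13

Highest expected value per GPU-h first: Eval 12 > Compress 9 > Scale 8.
Eval: +6 to 6 (cap) → 27 left.
Compress: +14 to 14 (cap) → 13 left.
Only 13 left; Scale takes them to reach 13.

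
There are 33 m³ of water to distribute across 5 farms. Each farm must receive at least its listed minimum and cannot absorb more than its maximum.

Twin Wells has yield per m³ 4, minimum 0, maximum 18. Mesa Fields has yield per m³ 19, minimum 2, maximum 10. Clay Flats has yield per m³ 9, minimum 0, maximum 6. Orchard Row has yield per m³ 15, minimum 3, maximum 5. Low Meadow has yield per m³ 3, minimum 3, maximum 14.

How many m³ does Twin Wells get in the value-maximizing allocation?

Meeting every minimum uses 0+2+0+3+3 = 8 m³, leaving 25.
Highest yield per m³ first: Mesa Fields 19 > Orchard Row 15 > Clay Flats 9 > Twin Wells 4 > Low Meadow 3.
Mesa Fields takes 8 more to reach its cap of 10 → 17 left.
Orchard Row: +2 to 5 (cap) → 15 left.
Clay Flats takes 6 more to reach its cap of 6 → 9 left.
Only 9 left; Twin Wells takes them to reach 9.

9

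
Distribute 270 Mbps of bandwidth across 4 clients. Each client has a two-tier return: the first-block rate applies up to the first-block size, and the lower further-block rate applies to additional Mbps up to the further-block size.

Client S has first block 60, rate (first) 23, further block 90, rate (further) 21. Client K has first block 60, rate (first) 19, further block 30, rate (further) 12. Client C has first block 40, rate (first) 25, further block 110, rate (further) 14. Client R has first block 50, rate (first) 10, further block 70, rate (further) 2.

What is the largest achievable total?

5690

Rank every tier by rate: Client C/tier1 25 > Client S/tier1 23 > Client S/tier2 21 > Client K/tier1 19 > Client C/tier2 14 > Client K/tier2 12 > Client R/tier1 10 > Client R/tier2 2.
Fill Client C tier1 block (40 at 25) — 230 left.
Fill Client S tier1 block (60 at 23) — 170 left.
Client S tier2 at 21: fill all 90 — 80 left.
Fill Client K tier1 block (60 at 19) — 20 left.
20 remain; put them into Client C tier2 at 14.
Total = 25×40 + 23×60 + 21×90 + 19×60 + 14×20 = 5690.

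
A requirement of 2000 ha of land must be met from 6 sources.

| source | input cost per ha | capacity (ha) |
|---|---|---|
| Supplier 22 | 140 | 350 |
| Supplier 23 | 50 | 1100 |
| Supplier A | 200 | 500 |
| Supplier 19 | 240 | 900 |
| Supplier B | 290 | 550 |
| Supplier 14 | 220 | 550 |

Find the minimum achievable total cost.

215000

Use sources in increasing cost order.
Supplier 23 at 50: take all 1100 ha ; 900 still needed.
Supplier 22 at 140: take all 350 ha ; 550 still needed.
Supplier A at 200: take all 500 ha ; 50 still needed.
Supplier 14 at 220: take 50 of its 550 ; requirement met.
Supplier 19, Supplier B: unused.
Cost = 1100×50 + 350×140 + 500×200 + 50×220 = 215000.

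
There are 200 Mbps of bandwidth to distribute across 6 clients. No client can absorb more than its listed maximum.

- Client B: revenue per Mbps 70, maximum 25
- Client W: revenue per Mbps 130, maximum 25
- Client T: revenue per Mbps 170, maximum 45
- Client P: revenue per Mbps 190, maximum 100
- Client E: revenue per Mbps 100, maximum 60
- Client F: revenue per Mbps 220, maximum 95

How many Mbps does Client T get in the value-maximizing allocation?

Order the clients by revenue per Mbps: Client F 220 > Client P 190 > Client T 170 > Client W 130 > Client E 100 > Client B 70.
Give Client F 95 to hit its cap of 95 — 105 left.
Client P takes 100 to reach its cap of 100 — 5 left.
Only 5 left; Client T takes them to reach 5.

5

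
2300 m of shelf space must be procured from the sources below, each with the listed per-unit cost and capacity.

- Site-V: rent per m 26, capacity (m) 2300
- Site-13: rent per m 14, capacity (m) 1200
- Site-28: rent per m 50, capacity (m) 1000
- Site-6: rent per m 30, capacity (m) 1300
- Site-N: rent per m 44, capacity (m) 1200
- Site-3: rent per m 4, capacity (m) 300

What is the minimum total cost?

Cheapest first:
Take 300 from Site-3 at 4 — need 2000 more.
Site-13 (14): use full 1200 — 800 m to go.
Take 800 from Site-V at 26 to finish.
Site-6, Site-N, Site-28: unused.
Cost = 300×4 + 1200×14 + 800×26 = 38800.

38800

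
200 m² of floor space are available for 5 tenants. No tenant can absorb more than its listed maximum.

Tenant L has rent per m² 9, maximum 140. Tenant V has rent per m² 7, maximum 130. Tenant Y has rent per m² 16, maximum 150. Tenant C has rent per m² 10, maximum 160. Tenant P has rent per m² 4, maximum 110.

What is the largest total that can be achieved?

Rank by rent per m²: Tenant Y 16 > Tenant C 10 > Tenant L 9 > Tenant V 7 > Tenant P 4.
Tenant Y takes 150 to reach its cap of 150 — 50 left.
Tenant C has room for 160 but only 50 remain, so it gets 50.
Total = 16×150 + 10×50 = 2900.

2900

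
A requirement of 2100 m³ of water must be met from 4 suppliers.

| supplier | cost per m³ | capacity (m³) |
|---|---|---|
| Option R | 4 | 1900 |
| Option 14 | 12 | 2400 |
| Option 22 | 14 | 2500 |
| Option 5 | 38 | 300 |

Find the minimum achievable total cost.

Fill from the cheapest supplier first.
Option R (4): use full 1900 ; 200 m³ to go.
Option 14 at 12: take 200 of its 2400 ; requirement met.
Option 22, Option 5: unused.
Cost = 1900×4 + 200×12 = 10000.

10000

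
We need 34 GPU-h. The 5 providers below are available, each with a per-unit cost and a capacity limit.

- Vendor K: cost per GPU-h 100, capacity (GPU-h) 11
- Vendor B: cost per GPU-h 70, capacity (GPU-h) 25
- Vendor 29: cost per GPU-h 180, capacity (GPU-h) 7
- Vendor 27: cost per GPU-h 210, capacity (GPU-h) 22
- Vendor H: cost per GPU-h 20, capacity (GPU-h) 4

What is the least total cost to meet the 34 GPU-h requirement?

2330

Use providers in increasing cost order.
Vendor H (20): use full 4 → 30 GPU-h to go.
Take 25 from Vendor B at 70 → need 5 more.
Vendor K (100): take the remaining 5 → done.
Vendor 29, Vendor 27: unused.
Cost = 4×20 + 25×70 + 5×100 = 2330.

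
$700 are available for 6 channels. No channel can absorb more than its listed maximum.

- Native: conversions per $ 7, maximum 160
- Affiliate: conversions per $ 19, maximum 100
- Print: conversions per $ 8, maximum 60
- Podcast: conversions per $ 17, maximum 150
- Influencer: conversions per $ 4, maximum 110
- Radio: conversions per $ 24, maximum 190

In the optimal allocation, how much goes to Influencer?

40

Order the channels by conversions per $: Radio 24 > Affiliate 19 > Podcast 17 > Print 8 > Native 7 > Influencer 4.
Give Radio 190 to hit its cap of 190 ; 510 left.
Affiliate takes 100 to reach its cap of 100 ; 410 left.
Podcast: +150 to 150 (cap) ; 260 left.
Give Print 60 to hit its cap of 60 ; 200 left.
Native: +160 to 160 (cap) ; 40 left.
Only 40 left; Influencer takes them to reach 40.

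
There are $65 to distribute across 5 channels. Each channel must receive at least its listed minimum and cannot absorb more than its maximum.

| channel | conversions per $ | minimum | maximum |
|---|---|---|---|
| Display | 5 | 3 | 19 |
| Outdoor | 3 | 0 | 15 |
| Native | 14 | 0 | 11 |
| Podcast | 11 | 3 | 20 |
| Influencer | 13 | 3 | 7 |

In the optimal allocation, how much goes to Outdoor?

Meeting every minimum uses 3+0+0+3+3 = 9 $, leaving 56.
Order the channels by conversions per $: Native 14 > Influencer 13 > Podcast 11 > Display 5 > Outdoor 3.
Give Native 11 more to hit its cap of 11 → 45 left.
Influencer: +4 to 7 (cap) → 41 left.
Podcast: +17 to 20 (cap) → 24 left.
Give Display 16 more to hit its cap of 19 → 8 left.
Outdoor: +8 (room for 15) → 8. Pool exhausted.

8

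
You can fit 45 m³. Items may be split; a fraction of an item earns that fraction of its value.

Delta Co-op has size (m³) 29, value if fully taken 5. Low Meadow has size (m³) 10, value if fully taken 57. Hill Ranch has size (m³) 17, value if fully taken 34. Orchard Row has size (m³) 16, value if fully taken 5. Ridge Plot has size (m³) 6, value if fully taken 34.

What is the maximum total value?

128.75

Sort by value density: Low Meadow 57/10≈5.7, Ridge Plot 34/6≈5.67, Hill Ranch 34/17≈2, Orchard Row 5/16≈0.312, Delta Co-op 5/29≈0.172.
Take all of Low Meadow (10 m³, value 57) ; 35 m³ left.
All 6 m³ of Ridge Plot fit (value 34) ; 29 remain.
All 17 m³ of Hill Ranch fit (value 34) ; 12 remain.
Only 12 m³ remain; take 12/16 of Orchard Row for value 5×12/16 = 3.75.
Total value = 128.75.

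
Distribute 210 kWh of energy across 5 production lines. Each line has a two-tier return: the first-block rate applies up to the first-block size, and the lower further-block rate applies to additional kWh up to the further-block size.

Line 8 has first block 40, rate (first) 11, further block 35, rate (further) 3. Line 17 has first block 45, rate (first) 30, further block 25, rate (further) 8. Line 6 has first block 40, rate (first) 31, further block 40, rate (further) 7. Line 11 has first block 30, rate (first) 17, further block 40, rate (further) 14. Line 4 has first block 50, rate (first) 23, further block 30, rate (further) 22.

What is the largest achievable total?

Rank every tier by rate: Line 6/first 31 > Line 17/first 30 > Line 4/first 23 > Line 4/second 22 > Line 11/first 17 > Line 11/second 14 > Line 8/first 11 > Line 17/second 8 > Line 6/second 7 > Line 8/second 3.
Line 6/first (31): +40 ; 170 left.
Line 17 first at 30: fill all 45 ; 125 left.
Line 4/first (23): +50 ; 75 left.
Line 4/second (22): +30 ; 45 left.
Fill Line 11 first block (30 at 17) ; 15 left.
15 remain; put them into Line 11 second at 14.
Total = 31×40 + 30×45 + 23×50 + 22×30 + 17×30 + 14×15 = 5120.

5120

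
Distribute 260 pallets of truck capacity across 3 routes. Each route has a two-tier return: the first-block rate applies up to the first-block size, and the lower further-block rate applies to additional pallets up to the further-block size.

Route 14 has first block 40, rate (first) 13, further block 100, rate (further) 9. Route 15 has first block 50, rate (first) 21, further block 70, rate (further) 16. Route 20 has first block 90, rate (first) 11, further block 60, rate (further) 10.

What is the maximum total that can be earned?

3780

Rank every tier by rate: Route 15/first 21 > Route 15/second 16 > Route 14/first 13 > Route 20/first 11 > Route 20/second 10 > Route 14/second 9.
Route 15 first at 21: fill all 50 — 210 left.
Route 15 second at 16: fill all 70 — 140 left.
Route 14 first at 13: fill all 40 — 100 left.
Fill Route 20 first block (90 at 11) — 10 left.
10 remain; put them into Route 20 second at 10.
Total = 21×50 + 16×70 + 13×40 + 11×90 + 10×10 = 3780.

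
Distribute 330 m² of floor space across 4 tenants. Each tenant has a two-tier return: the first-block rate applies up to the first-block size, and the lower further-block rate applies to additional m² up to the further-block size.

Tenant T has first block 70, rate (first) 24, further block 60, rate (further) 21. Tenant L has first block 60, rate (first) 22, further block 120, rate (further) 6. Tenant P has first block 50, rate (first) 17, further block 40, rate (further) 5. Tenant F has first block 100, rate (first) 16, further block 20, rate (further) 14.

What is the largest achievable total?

6550

Treat each block as its own option and order by rate: Tenant T/T1 24 > Tenant L/T1 22 > Tenant T/T2 21 > Tenant P/T1 17 > Tenant F/T1 16 > Tenant F/T2 14 > Tenant L/T2 6 > Tenant P/T2 5.
Tenant T/T1 (24): +70 → 260 left.
Tenant L/T1 (22): +60 → 200 left.
Tenant T T2 at 21: fill all 60 → 140 left.
Tenant P/T1 (17): +50 → 90 left.
Tenant F/T1: +90 of 100 at 16; pool empty.
Total = 24×70 + 22×60 + 21×60 + 17×50 + 16×90 = 6550.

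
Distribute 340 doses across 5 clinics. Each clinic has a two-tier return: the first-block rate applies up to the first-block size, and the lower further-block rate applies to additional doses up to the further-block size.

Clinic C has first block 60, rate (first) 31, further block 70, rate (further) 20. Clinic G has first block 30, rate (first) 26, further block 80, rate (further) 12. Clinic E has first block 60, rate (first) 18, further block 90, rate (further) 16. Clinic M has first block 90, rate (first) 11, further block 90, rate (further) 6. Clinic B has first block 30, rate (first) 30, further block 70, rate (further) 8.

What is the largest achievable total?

Treat each block as its own option and order by rate: Clinic C/first 31 > Clinic B/first 30 > Clinic G/first 26 > Clinic C/second 20 > Clinic E/first 18 > Clinic E/second 16 > Clinic G/second 12 > Clinic M/first 11 > Clinic B/second 8 > Clinic M/second 6.
Clinic C/first (31): +60 → 280 left.
Clinic B first at 30: fill all 30 → 250 left.
Fill Clinic G first block (30 at 26) → 220 left.
Fill Clinic C second block (70 at 20) → 150 left.
Clinic E first at 18: fill all 60 → 90 left.
Fill Clinic E second block (90 at 16) → 0 left.
Total = 31×60 + 30×30 + 26×30 + 20×70 + 18×60 + 16×90 = 7460.

7460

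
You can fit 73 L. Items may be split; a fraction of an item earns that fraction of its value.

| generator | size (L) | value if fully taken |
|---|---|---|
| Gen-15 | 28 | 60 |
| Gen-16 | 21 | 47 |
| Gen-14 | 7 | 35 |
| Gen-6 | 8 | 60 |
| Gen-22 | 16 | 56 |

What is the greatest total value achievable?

Rank by value-to-size ratio: Gen-6 60/8≈7.5, Gen-14 35/7≈5, Gen-22 56/16≈3.5, Gen-16 47/21≈2.24, Gen-15 60/28≈2.14.
All 8 L of Gen-6 fit (value 60) ; 65 remain.
All 7 L of Gen-14 fit (value 35) ; 58 remain.
All 16 L of Gen-22 fit (value 56) ; 42 remain.
Gen-16: take in full, 21 L for value 47 ; 21 left.
Only 21 L remain; take 21/28 of Gen-15 for value 60×21/28 = 45.
Total value = 243.

243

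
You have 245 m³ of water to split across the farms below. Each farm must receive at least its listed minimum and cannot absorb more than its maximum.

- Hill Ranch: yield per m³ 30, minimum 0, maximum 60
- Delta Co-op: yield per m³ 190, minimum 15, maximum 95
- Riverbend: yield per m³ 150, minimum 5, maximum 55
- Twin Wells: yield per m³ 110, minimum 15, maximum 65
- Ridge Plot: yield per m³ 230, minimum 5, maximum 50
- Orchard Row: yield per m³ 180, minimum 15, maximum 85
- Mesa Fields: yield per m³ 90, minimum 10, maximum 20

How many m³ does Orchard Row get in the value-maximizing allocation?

70

Meeting every minimum uses 0+15+5+15+5+15+10 = 65 m³, leaving 180.
Highest yield per m³ first: Ridge Plot 230 > Delta Co-op 190 > Orchard Row 180 > Riverbend 150 > Twin Wells 110 > Mesa Fields 90 > Hill Ranch 30.
Give Ridge Plot 45 more to hit its cap of 50 — 135 left.
Give Delta Co-op 80 more to hit its cap of 95 — 55 left.
Orchard Row: +55 (room for 70) → 70. Pool exhausted.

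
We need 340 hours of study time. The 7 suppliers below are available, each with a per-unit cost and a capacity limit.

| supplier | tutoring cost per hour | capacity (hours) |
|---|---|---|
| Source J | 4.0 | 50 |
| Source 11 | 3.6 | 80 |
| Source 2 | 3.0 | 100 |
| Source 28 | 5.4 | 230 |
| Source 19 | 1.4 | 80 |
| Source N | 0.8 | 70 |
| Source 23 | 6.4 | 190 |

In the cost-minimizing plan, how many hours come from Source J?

10

Cheapest first:
Take 70 from Source N at 0.8 → need 270 more.
Source 19 (1.4): use full 80 → 190 hours to go.
Source 2 at 3.0: take all 100 hours → 90 still needed.
Take 80 from Source 11 at 3.6 → need 10 more.
Source J at 4.0: take 10 of its 50 → requirement met.
Source 28, Source 23: unused.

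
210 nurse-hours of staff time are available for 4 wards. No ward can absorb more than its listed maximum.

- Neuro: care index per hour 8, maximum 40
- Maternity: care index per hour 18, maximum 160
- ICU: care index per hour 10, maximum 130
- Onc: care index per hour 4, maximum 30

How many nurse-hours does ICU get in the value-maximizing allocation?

Rank by care index per hour: Maternity 18 > ICU 10 > Neuro 8 > Onc 4.
Maternity: +160 to 160 (cap) ; 50 left.
ICU: +50 (room for 130) → 50. Pool exhausted.

50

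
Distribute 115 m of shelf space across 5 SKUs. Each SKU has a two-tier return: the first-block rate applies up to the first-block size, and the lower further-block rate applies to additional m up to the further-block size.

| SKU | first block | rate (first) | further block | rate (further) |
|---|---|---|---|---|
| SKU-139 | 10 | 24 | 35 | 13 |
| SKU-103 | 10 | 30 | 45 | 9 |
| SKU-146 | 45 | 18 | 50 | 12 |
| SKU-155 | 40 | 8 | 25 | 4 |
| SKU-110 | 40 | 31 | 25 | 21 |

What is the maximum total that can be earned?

Rank every tier by rate: SKU-110/first 31 > SKU-103/first 30 > SKU-139/first 24 > SKU-110/second 21 > SKU-146/first 18 > SKU-139/second 13 > SKU-146/second 12 > SKU-103/second 9 > SKU-155/first 8 > SKU-155/second 4.
SKU-110 first at 31: fill all 40 → 75 left.
SKU-103/first (30): +10 → 65 left.
Fill SKU-139 first block (10 at 24) → 55 left.
SKU-110 second at 21: fill all 25 → 30 left.
SKU-146 first at 18: only 30 left, fill 30.
Total = 31×40 + 30×10 + 24×10 + 21×25 + 18×30 = 2845.

2845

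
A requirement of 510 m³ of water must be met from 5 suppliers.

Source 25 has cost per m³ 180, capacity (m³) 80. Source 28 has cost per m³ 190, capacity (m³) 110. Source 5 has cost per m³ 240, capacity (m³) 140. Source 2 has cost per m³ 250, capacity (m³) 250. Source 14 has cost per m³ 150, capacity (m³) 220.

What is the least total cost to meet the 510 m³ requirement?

92300

Fill from the cheapest supplier first.
Source 14 (150): use full 220 ; 290 m³ to go.
Take 80 from Source 25 at 180 ; need 210 more.
Take 110 from Source 28 at 190 ; need 100 more.
Take 100 from Source 5 at 240 to finish.
Source 2: unused.
Cost = 220×150 + 80×180 + 110×190 + 100×240 = 92300.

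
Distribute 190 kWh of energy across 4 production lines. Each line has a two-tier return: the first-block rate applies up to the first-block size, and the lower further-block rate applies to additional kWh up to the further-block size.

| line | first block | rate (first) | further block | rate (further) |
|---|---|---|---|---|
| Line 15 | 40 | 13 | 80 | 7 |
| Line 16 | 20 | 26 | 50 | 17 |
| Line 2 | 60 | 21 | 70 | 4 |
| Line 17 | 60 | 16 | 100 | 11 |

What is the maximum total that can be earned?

Treat each block as its own option and order by rate: Line 16/T1 26 > Line 2/T1 21 > Line 16/T2 17 > Line 17/T1 16 > Line 15/T1 13 > Line 17/T2 11 > Line 15/T2 7 > Line 2/T2 4.
Line 16 T1 at 26: fill all 20 — 170 left.
Fill Line 2 T1 block (60 at 21) — 110 left.
Fill Line 16 T2 block (50 at 17) — 60 left.
Line 17 T1 at 16: fill all 60 — 0 left.
Total = 26×20 + 21×60 + 17×50 + 16×60 = 3590.

3590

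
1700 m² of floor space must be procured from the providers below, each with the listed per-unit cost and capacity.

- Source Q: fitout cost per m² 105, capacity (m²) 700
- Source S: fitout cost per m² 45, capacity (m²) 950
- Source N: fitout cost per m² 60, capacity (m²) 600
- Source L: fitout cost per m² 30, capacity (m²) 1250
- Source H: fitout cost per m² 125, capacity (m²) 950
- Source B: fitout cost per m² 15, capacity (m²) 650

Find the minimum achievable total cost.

41250

Fill from the cheapest provider first.
Take 650 from Source B at 15 — need 1050 more.
Source L at 30: take 1050 of its 1250 — requirement met.
Source S, Source N, Source Q, Source H: unused.
Cost = 650×15 + 1050×30 = 41250.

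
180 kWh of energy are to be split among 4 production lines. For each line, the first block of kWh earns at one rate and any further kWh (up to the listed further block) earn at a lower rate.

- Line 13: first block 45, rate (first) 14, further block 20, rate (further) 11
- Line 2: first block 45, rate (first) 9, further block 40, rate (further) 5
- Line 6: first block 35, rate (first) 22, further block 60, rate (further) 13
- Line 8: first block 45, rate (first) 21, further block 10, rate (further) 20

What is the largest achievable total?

Rank every tier by rate: Line 6/tier1 22 > Line 8/tier1 21 > Line 8/tier2 20 > Line 13/tier1 14 > Line 6/tier2 13 > Line 13/tier2 11 > Line 2/tier1 9 > Line 2/tier2 5.
Fill Line 6 tier1 block (35 at 22) ; 145 left.
Fill Line 8 tier1 block (45 at 21) ; 100 left.
Line 8 tier2 at 20: fill all 10 ; 90 left.
Line 13 tier1 at 14: fill all 45 ; 45 left.
45 remain; put them into Line 6 tier2 at 13.
Total = 22×35 + 21×45 + 20×10 + 14×45 + 13×45 = 3130.

3130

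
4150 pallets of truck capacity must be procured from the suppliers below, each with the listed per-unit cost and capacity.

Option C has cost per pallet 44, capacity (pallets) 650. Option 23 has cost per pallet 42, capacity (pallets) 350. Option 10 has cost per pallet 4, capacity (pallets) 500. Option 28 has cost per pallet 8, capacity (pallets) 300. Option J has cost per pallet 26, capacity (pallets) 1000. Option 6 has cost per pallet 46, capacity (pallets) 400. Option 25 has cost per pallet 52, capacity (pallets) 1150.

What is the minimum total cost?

Use suppliers in increasing cost order.
Option 10 (4): use full 500 ; 3650 pallets to go.
Option 28 (8): use full 300 ; 3350 pallets to go.
Option J (26): use full 1000 ; 2350 pallets to go.
Take 350 from Option 23 at 42 ; need 2000 more.
Take 650 from Option C at 44 ; need 1350 more.
Option 6 at 46: take all 400 pallets ; 950 still needed.
Take 950 from Option 25 at 52 to finish.
Cost = 500×4 + 300×8 + 1000×26 + 350×42 + 650×44 + 400×46 + 950×52 = 141500.

141500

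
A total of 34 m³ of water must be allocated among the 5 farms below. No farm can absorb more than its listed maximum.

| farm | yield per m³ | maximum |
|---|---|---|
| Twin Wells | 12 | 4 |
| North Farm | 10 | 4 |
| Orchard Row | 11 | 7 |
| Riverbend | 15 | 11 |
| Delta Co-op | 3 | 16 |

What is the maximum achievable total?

354

Order the farms by yield per m³: Riverbend 15 > Twin Wells 12 > Orchard Row 11 > North Farm 10 > Delta Co-op 3.
Riverbend: +11 to 11 (cap) — 23 left.
Twin Wells: +4 to 4 (cap) — 19 left.
Give Orchard Row 7 to hit its cap of 7 — 12 left.
Give North Farm 4 to hit its cap of 4 — 8 left.
Delta Co-op: +8 (room for 16) → 8. Pool exhausted.
Total = 12×4 + 10×4 + 11×7 + 15×11 + 3×8 = 354.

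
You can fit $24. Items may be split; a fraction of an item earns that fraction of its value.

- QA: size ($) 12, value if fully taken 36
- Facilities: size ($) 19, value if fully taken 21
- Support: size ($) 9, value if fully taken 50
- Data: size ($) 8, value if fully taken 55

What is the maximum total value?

126

Sort by value density: Data 55/8≈6.88, Support 50/9≈5.56, QA 36/12≈3, Facilities 21/19≈1.11.
All 8 $ of Data fit (value 55) ; 16 remain.
Take all of Support (9 $, value 50) ; 7 $ left.
7 $ left: a 7/12 share of QA gives 36×7/12 = 21.
Total value = 126.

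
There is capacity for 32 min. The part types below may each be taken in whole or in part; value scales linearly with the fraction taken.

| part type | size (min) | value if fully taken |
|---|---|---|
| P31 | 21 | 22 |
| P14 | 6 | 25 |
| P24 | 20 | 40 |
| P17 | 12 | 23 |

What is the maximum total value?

76.5

Sort by value density: P14 25/6≈4.17, P24 40/20≈2, P17 23/12≈1.92, P31 22/21≈1.05.
P14: take in full, 6 min for value 25 ; 26 left.
All 20 min of P24 fit (value 40) ; 6 remain.
Fill the last 6 min with part of P17: 6/12 of it earns 11.5.
Total value = 76.5.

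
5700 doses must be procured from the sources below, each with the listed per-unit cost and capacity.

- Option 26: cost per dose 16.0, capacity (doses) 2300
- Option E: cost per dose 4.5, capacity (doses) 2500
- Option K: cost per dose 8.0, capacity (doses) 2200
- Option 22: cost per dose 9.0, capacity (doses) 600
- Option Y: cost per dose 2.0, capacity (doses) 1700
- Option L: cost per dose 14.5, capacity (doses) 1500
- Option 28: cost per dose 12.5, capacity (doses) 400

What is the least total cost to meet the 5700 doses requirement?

26650

Cheapest first:
Option Y at 2.0: take all 1700 doses ; 4000 still needed.
Option E at 4.5: take all 2500 doses ; 1500 still needed.
Option K at 8.0: take 1500 of its 2200 ; requirement met.
Option 22, Option 28, Option L, Option 26: unused.
Cost = 1700×2.0 + 2500×4.5 + 1500×8.0 = 26650.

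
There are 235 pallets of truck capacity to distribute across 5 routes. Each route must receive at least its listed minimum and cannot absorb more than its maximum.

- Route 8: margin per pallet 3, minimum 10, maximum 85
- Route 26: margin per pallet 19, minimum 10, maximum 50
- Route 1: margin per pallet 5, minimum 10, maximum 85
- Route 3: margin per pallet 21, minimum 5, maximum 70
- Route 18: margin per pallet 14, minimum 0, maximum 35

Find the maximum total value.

Meeting every minimum uses 10+10+10+5+0 = 35 pallets, leaving 200.
Order the routes by margin per pallet: Route 3 21 > Route 26 19 > Route 18 14 > Route 1 5 > Route 8 3.
Route 3 takes 65 more to reach its cap of 70 ; 135 left.
Route 26 takes 40 more to reach its cap of 50 ; 95 left.
Route 18 takes 35 more to reach its cap of 35 ; 60 left.
Route 1: +60 (room for 75) → 70. Pool exhausted.
Total = 3×10 + 19×50 + 5×70 + 21×70 + 14×35 = 3290.

3290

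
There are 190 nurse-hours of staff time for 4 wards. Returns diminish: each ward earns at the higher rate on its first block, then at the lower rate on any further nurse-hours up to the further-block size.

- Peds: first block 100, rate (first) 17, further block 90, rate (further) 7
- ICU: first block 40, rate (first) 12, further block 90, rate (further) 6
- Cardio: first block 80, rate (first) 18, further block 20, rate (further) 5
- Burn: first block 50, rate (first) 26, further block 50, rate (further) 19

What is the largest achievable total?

3860

Treat each block as its own option and order by rate: Burn/T1 26 > Burn/T2 19 > Cardio/T1 18 > Peds/T1 17 > ICU/T1 12 > Peds/T2 7 > ICU/T2 6 > Cardio/T2 5.
Burn/T1 (26): +50 ; 140 left.
Burn/T2 (19): +50 ; 90 left.
Cardio T1 at 18: fill all 80 ; 10 left.
10 remain; put them into Peds T1 at 17.
Total = 26×50 + 19×50 + 18×80 + 17×10 = 3860.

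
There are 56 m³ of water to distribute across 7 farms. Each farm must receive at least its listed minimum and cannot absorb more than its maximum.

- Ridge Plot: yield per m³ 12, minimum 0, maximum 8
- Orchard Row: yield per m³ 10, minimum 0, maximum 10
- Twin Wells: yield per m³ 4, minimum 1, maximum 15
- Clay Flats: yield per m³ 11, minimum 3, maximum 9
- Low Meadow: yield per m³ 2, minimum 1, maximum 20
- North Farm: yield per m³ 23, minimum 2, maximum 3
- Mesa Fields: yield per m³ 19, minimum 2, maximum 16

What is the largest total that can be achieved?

Meeting every minimum uses 0+0+1+3+1+2+2 = 9 m³, leaving 47.
Highest yield per m³ first: North Farm 23 > Mesa Fields 19 > Ridge Plot 12 > Clay Flats 11 > Orchard Row 10 > Twin Wells 4 > Low Meadow 2.
North Farm takes 1 more to reach its cap of 3 — 46 left.
Give Mesa Fields 14 more to hit its cap of 16 — 32 left.
Ridge Plot takes 8 more to reach its cap of 8 — 24 left.
Clay Flats takes 6 more to reach its cap of 9 — 18 left.
Give Orchard Row 10 more to hit its cap of 10 — 8 left.
Twin Wells has room for 14 more but only 8 remain, so it gets 9.
Total = 12×8 + 10×10 + 4×9 + 11×9 + 2×1 + 23×3 + 19×16 = 706.

706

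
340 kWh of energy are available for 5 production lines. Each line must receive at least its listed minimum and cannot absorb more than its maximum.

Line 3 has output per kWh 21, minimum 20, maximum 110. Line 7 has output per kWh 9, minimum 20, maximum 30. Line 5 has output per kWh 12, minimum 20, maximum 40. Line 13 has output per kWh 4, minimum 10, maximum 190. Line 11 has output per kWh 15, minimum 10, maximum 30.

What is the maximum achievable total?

Meeting every minimum uses 20+20+20+10+10 = 80 kWh, leaving 260.
Order the production lines by output per kWh: Line 3 21 > Line 11 15 > Line 5 12 > Line 7 9 > Line 13 4.
Line 3: +90 to 110 (cap) → 170 left.
Line 11: +20 to 30 (cap) → 150 left.
Line 5: +20 to 40 (cap) → 130 left.
Line 7: +10 to 30 (cap) → 120 left.
Line 13 has room for 180 more but only 120 remain, so it gets 130.
Total = 21×110 + 9×30 + 12×40 + 4×130 + 15×30 = 4030.

4030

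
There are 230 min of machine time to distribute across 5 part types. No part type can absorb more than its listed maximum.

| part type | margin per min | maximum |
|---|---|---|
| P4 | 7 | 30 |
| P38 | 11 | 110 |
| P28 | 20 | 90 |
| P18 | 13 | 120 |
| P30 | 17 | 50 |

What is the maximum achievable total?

3820

Order the part types by margin per min: P28 20 > P30 17 > P18 13 > P38 11 > P4 7.
P28: +90 to 90 (cap) → 140 left.
Give P30 50 to hit its cap of 50 → 90 left.
P18: +90 (room for 120) → 90. Pool exhausted.
Total = 20×90 + 13×90 + 17×50 = 3820.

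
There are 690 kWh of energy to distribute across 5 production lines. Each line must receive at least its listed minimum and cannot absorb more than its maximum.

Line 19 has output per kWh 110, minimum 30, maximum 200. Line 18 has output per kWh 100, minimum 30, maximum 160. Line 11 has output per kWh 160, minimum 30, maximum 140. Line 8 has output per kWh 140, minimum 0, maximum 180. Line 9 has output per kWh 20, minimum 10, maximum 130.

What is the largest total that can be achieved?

Meeting every minimum uses 30+30+30+0+10 = 100 kWh, leaving 590.
Order the production lines by output per kWh: Line 11 160 > Line 8 140 > Line 19 110 > Line 18 100 > Line 9 20.
Line 11 takes 110 more to reach its cap of 140 → 480 left.
Line 8: +180 to 180 (cap) → 300 left.
Line 19: +170 to 200 (cap) → 130 left.
Give Line 18 130 more to hit its cap of 160 → 0 left.
Total = 110×200 + 100×160 + 160×140 + 140×180 + 20×10 = 85800.

85800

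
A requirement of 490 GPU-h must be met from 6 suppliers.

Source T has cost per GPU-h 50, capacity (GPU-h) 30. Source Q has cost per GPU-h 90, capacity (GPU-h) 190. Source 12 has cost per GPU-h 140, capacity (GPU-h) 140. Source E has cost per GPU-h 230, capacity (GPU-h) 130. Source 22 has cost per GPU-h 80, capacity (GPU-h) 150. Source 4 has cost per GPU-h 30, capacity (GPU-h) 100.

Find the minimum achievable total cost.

Use suppliers in increasing cost order.
Source 4 at 30: take all 100 GPU-h → 390 still needed.
Source T (50): use full 30 → 360 GPU-h to go.
Take 150 from Source 22 at 80 → need 210 more.
Take 190 from Source Q at 90 → need 20 more.
Source 12 at 140: take 20 of its 140 → requirement met.
Source E: unused.
Cost = 100×30 + 30×50 + 150×80 + 190×90 + 20×140 = 36400.

36400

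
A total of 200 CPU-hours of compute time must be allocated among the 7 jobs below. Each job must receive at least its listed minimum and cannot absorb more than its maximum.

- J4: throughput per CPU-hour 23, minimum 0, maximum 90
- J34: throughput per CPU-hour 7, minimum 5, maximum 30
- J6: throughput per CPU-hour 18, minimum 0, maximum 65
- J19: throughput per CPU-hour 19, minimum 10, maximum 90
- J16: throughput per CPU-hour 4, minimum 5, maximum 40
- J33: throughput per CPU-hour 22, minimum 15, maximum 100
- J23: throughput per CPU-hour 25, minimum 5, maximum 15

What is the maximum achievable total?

4340

Meeting every minimum uses 0+5+0+10+5+15+5 = 40 CPU-hours, leaving 160.
Highest throughput per CPU-hour first: J23 25 > J4 23 > J33 22 > J19 19 > J6 18 > J34 7 > J16 4.
J23: +10 to 15 (cap) — 150 left.
J4 takes 90 more to reach its cap of 90 — 60 left.
J33 has room for 85 more but only 60 remain, so it gets 75.
Total = 23×90 + 7×5 + 19×10 + 4×5 + 22×75 + 25×15 = 4340.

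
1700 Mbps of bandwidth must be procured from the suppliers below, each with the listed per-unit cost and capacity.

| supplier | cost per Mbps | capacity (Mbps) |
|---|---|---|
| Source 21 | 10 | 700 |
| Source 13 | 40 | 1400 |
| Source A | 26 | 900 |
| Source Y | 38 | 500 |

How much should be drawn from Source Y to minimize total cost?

Fill from the cheapest supplier first.
Take 700 from Source 21 at 10 ; need 1000 more.
Source A at 26: take all 900 Mbps ; 100 still needed.
Source Y (38): take the remaining 100 ; done.
Source 13: unused.

100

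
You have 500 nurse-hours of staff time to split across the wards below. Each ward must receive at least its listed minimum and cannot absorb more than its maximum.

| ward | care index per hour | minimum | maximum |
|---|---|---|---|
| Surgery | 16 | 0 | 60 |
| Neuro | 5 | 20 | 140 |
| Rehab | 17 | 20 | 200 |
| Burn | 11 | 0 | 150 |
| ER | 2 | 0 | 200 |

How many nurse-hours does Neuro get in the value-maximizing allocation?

90

Meeting every minimum uses 0+20+20+0+0 = 40 nurse-hours, leaving 460.
Order the wards by care index per hour: Rehab 17 > Surgery 16 > Burn 11 > Neuro 5 > ER 2.
Give Rehab 180 more to hit its cap of 200 → 280 left.
Surgery takes 60 more to reach its cap of 60 → 220 left.
Burn takes 150 more to reach its cap of 150 → 70 left.
Neuro: +70 (room for 120) → 90. Pool exhausted.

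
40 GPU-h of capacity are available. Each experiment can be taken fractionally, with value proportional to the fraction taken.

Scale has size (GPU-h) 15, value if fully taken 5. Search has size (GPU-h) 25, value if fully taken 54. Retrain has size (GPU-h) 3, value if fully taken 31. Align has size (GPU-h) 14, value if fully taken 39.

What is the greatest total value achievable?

119.68

Best value per unit of size first: Retrain 31/3≈10.3, Align 39/14≈2.79, Search 54/25≈2.16, Scale 5/15≈0.333.
All 3 GPU-h of Retrain fit (value 31) — 37 remain.
All 14 GPU-h of Align fit (value 39) — 23 remain.
Fill the last 23 GPU-h with part of Search: 23/25 of it earns 49.68.
Total value = 119.68.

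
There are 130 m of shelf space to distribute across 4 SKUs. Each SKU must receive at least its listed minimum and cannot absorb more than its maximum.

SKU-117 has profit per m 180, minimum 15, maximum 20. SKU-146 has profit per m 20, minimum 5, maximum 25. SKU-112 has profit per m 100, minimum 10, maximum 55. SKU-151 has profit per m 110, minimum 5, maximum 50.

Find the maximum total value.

Meeting every minimum uses 15+5+10+5 = 35 m, leaving 95.
Highest profit per m first: SKU-117 180 > SKU-151 110 > SKU-112 100 > SKU-146 20.
SKU-117: +5 to 20 (cap) ; 90 left.
SKU-151 takes 45 more to reach its cap of 50 ; 45 left.
Give SKU-112 45 more to hit its cap of 55 ; 0 left.
Total = 180×20 + 20×5 + 100×55 + 110×50 = 14700.

14700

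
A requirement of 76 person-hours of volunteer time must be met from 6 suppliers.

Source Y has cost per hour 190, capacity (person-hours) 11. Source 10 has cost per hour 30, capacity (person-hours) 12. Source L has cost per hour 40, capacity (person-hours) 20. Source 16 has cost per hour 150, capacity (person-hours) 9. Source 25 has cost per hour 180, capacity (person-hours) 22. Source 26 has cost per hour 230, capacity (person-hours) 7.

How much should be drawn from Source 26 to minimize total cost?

Fill from the cheapest supplier first.
Take 12 from Source 10 at 30 — need 64 more.
Source L at 40: take all 20 person-hours — 44 still needed.
Take 9 from Source 16 at 150 — need 35 more.
Source 25 at 180: take all 22 person-hours — 13 still needed.
Take 11 from Source Y at 190 — need 2 more.
Take 2 from Source 26 at 230 to finish.

2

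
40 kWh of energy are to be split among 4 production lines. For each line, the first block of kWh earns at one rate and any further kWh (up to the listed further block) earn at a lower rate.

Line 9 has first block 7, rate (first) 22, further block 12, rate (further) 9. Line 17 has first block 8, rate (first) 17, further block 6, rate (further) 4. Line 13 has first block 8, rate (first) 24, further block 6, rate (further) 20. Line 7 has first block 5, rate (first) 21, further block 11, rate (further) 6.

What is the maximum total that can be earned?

761

Order all 8 blocks by rate: Line 13/tier1 24 > Line 9/tier1 22 > Line 7/tier1 21 > Line 13/tier2 20 > Line 17/tier1 17 > Line 9/tier2 9 > Line 7/tier2 6 > Line 17/tier2 4.
Line 13/tier1 (24): +8 — 32 left.
Line 9/tier1 (22): +7 — 25 left.
Line 7/tier1 (21): +5 — 20 left.
Line 13/tier2 (20): +6 — 14 left.
Fill Line 17 tier1 block (8 at 17) — 6 left.
6 remain; put them into Line 9 tier2 at 9.
Total = 24×8 + 22×7 + 21×5 + 20×6 + 17×8 + 9×6 = 761.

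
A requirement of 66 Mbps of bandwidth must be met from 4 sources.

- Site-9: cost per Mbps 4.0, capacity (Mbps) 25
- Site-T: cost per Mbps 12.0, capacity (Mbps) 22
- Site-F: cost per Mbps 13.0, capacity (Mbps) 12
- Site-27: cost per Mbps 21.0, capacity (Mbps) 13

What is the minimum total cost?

667

Use sources in increasing cost order.
Site-9 (4.0): use full 25 ; 41 Mbps to go.
Site-T at 12.0: take all 22 Mbps ; 19 still needed.
Site-F (13.0): use full 12 ; 7 Mbps to go.
Site-27 (21.0): take the remaining 7 ; done.
Cost = 25×4.0 + 22×12.0 + 12×13.0 + 7×21.0 = 667.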